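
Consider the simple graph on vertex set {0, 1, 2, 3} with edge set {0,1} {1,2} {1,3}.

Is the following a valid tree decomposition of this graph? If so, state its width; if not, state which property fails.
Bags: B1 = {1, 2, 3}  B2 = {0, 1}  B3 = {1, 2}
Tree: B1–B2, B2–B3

No — bags containing vertex 2 are not connected in the tree.

A tree decomposition must satisfy three properties: every vertex lies in some bag; for every edge, both endpoints lie together in some bag; and for every vertex, the bags containing it form a connected subtree. Here bags containing vertex 2 are not connected in the tree, so the decomposition is invalid.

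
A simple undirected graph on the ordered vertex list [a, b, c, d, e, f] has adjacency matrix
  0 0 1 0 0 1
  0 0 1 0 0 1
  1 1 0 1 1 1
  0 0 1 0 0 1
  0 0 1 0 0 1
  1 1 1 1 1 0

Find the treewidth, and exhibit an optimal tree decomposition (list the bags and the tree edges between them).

Treewidth 2.
One optimal decomposition is:
Bags: B1 = {c, d, f}  B2 = {b, c, f}  B3 = {a, c, f}  B4 = {c, e, f}
Tree: B1–B2, B1–B3, B3–B4

Each bag holds 3 vertices, so the decomposition has width 2, which upper-bounds the treewidth. Conversely, {c, d, f} is a clique of size 3, and the vertices of any clique must share a bag in every tree decomposition; so some bag has ≥ 3 vertices and tw(G) ≥ 2. Therefore the treewidth is 2.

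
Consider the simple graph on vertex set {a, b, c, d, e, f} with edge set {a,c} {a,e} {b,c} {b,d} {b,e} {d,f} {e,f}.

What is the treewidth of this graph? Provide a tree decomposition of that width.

Every bag has size at most 3, so the width is 3 − 1 = 2 and tw(G) ≤ 2. Since c–a–e–b–c is a cycle in G, G is not acyclic. Forests are exactly the graphs of treewidth ≤ 1, so tw(G) ≥ 2. The upper and lower bounds meet at 2, so that is the treewidth.

Treewidth 2.
One such decomposition:
Bags: B1 = {a, b, c}  B2 = {a, b, e}  B3 = {b, d, e}  B4 = {d, e, f}
Tree: B1–B2, B2–B3, B3–B4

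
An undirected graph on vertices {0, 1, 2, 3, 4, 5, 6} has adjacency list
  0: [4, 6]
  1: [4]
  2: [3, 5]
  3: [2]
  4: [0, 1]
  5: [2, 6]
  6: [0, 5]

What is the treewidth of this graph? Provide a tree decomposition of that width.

Each bag holds 2 vertices, so the decomposition has width 1, which upper-bounds the treewidth. Since G has at least one edge (e.g. 3–2), it is not an edgeless graph, so tw(G) ≥ 1. Therefore the treewidth is 1.

Treewidth 1.
One optimal decomposition is:
Bags: B1 = {2, 3}  B2 = {2, 5}  B3 = {5, 6}  B4 = {0, 6}  B5 = {0, 4}  B6 = {1, 4}
Tree: B1–B2, B2–B3, B3–B4, B4–B5, B5–B6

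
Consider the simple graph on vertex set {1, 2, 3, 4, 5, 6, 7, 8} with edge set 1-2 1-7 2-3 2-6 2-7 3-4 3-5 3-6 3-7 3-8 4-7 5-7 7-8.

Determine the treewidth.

2

A width-2 tree decomposition is:
Bags: B1 = {3, 7, 8}  B2 = {2, 3, 7}  B3 = {3, 4, 7}  B4 = {2, 3, 6}  B5 = {1, 2, 7}  B6 = {3, 5, 7}
Tree: B1–B2, B1–B3, B2–B4, B2–B5, B2–B6
The largest bag has 3 vertices, giving width 2; this decomposition certifies tw(G) ≤ 2. For the lower bound, the 3 vertices {1, 2, 7} are pairwise adjacent, and any tree decomposition puts a clique entirely inside one bag — forcing width ≥ 2. The upper and lower bounds meet at 2, so that is the treewidth.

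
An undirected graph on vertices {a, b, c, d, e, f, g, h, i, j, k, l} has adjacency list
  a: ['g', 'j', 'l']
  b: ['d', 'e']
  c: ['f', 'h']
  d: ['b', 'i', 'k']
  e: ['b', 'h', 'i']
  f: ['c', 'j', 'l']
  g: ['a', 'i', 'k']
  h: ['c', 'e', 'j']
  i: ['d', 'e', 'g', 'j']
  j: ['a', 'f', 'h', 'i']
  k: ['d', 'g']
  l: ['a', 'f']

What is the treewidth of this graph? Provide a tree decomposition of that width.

Every bag has size at most 4, so the width is 4 − 1 = 3 and tw(G) ≤ 3. For the lower bound: the 4 vertex sets {c,f,l}, {a}, {j}, {e,g,h,i} are disjoint, each induces a connected subgraph, and every pair is joined by at least one edge of G. Contracting each set to a single vertex therefore yields K_{4} as a minor, and since treewidth is minor-monotone, tw(G) ≥ tw(K_{4}) = 3. Combining the bounds, tw(G) = 3.

Treewidth 3.
One optimal decomposition is:
Bags: B1 = {a, c, f, l}  B2 = {a, c, f, j}  B3 = {a, c, h, j}  B4 = {a, g, h, j}  B5 = {g, h, i, j}  B6 = {e, g, h, i}  B7 = {e, g, i, k}  B8 = {d, e, i, k}  B9 = {b, d, e, k}
Tree: B1–B2, B2–B3, B3–B4, B4–B5, B5–B6, B6–B7, B7–B8, B8–B9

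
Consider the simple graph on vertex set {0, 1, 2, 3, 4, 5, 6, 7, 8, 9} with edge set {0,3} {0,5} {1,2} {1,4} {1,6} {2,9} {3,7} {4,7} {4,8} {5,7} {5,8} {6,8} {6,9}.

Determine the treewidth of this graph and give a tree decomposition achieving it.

Treewidth 2.
One such decomposition:
Bags: B1 = {1, 2, 9}  B2 = {1, 6, 9}  B3 = {1, 4, 6}  B4 = {4, 6, 8}  B5 = {4, 7, 8}  B6 = {5, 7, 8}  B7 = {3, 5, 7}  B8 = {0, 3, 5}
Tree: B1–B2, B2–B3, B3–B4, B4–B5, B5–B6, B6–B7, B7–B8

The largest bag has 3 vertices, giving width 2; this decomposition certifies tw(G) ≤ 2. Since 2–9–6–1–2 is a cycle in G, G is not acyclic. Forests are exactly the graphs of treewidth ≤ 1, so tw(G) ≥ 2. Combining the bounds, tw(G) = 2.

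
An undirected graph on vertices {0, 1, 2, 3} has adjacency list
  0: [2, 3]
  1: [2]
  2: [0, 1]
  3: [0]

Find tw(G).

1

A width-1 tree decomposition is:
Bags: B1 = {1, 2}  B2 = {0, 2}  B3 = {0, 3}
Tree: B1–B2, B2–B3
Each bag holds 2 vertices, so the decomposition has width 1, which upper-bounds the treewidth. Since G has at least one edge (e.g. 1–2), it is not an edgeless graph, so tw(G) ≥ 1. The upper and lower bounds meet at 1, so that is the treewidth.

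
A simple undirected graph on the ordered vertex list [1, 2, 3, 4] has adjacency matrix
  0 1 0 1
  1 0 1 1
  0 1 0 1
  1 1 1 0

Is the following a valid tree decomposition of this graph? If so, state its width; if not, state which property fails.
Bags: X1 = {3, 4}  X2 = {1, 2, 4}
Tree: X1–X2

No — edge (2,3) lies in no bag.

A tree decomposition must satisfy three properties: every vertex lies in some bag; for every edge, both endpoints lie together in some bag; and for every vertex, the bags containing it form a connected subtree. Here edge (2,3) lies in no bag, so the decomposition is invalid.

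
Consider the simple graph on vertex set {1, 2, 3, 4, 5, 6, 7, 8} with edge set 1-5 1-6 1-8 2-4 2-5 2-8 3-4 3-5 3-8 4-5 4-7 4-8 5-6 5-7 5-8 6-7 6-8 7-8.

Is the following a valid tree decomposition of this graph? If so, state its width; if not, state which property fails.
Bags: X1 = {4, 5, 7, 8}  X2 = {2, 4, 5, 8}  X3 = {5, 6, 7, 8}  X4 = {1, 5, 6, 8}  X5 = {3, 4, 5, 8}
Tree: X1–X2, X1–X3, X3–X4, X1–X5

Yes; width 3.

Vertex coverage: the bags together contain {1, 2, 3, 4, 5, 6, 7, 8}, the full vertex set. Edge coverage: each edge of G has both endpoints in at least one bag. Running intersection: for every vertex, the bags containing it form a connected subtree. All three properties hold, so this is a valid tree decomposition of width max|bag| − 1 = 3, and hence tw(G) ≤ 3.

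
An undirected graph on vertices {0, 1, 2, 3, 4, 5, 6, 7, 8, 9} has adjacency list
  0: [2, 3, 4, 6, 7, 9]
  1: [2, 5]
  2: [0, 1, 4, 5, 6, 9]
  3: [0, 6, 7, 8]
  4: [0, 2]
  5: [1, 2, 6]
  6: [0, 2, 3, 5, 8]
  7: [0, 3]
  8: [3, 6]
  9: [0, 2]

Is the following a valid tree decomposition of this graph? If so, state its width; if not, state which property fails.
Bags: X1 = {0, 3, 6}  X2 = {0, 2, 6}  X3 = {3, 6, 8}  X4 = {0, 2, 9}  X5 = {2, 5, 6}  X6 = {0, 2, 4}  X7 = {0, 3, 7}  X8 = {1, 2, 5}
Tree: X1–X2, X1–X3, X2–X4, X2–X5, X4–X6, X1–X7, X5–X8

Yes; width 2.

Vertex coverage: the bags together contain {0, 1, 2, 3, 4, 5, 6, 7, 8, 9}, the full vertex set. Edge coverage: each edge of G has both endpoints in at least one bag. Running intersection: for every vertex, the bags containing it form a connected subtree. All three properties hold, so this is a valid tree decomposition of width max|bag| − 1 = 2, and hence tw(G) ≤ 2.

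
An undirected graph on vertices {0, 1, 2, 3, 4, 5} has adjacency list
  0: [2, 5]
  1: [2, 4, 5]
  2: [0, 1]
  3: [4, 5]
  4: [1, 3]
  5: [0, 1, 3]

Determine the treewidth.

2

A width-2 tree decomposition is:
Bags: B1 = {3, 4, 5}  B2 = {1, 4, 5}  B3 = {0, 1, 5}  B4 = {0, 1, 2}
Tree: B1–B2, B2–B3, B3–B4
Every bag has size at most 3, so the width is 3 − 1 = 2 and tw(G) ≤ 2. The edges 3–4–1–5–3 form a cycle, so G is not a tree and its treewidth is at least 2. The upper and lower bounds meet at 2, so that is the treewidth.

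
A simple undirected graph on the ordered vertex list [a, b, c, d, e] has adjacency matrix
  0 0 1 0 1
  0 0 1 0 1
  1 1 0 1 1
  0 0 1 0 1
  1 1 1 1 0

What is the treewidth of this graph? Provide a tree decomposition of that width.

The largest bag has 3 vertices, giving width 2; this decomposition certifies tw(G) ≤ 2. On the other hand G contains the 3-clique {c, d, e}. A clique must lie in a single bag of any decomposition, so no decomposition can have width below 2. Combining the bounds, tw(G) = 2.

Treewidth 2.
One optimal decomposition is:
Bags: B1 = {b, c, e}  B2 = {c, d, e}  B3 = {a, c, e}
Tree: B1–B2, B1–B3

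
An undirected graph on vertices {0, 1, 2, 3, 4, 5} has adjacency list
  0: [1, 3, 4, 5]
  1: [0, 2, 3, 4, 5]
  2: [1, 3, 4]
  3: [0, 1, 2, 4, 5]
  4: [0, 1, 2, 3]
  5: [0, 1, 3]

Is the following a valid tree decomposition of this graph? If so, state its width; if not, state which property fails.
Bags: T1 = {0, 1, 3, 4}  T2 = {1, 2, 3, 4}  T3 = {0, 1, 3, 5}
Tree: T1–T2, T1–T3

Yes; width 3.

Vertex coverage: the bags together contain {0, 1, 2, 3, 4, 5}, the full vertex set. Edge coverage: each edge of G has both endpoints in at least one bag. Running intersection: for every vertex, the bags containing it form a connected subtree. All three properties hold, so this is a valid tree decomposition of width max|bag| − 1 = 3, and hence tw(G) ≤ 3.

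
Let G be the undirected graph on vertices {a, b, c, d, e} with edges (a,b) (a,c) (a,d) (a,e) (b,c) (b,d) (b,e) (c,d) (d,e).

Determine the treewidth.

A width-3 tree decomposition is:
Bags: B1 = {a, b, c, d}  B2 = {a, b, d, e}
Tree: B1–B2
The largest bag has 4 vertices, giving width 3; this decomposition certifies tw(G) ≤ 3. Conversely, {a, b, d, e} is a clique of size 4, and the vertices of any clique must share a bag in every tree decomposition; so some bag has ≥ 4 vertices and tw(G) ≥ 3. The upper and lower bounds meet at 3, so that is the treewidth.

3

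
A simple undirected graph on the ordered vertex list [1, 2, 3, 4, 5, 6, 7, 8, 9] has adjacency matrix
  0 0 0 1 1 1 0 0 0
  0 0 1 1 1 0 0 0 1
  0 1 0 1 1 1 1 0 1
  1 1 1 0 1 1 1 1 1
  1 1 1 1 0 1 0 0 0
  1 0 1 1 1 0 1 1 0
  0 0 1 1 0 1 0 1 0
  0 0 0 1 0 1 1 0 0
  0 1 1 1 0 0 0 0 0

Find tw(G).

3

A width-3 tree decomposition is:
Bags: B1 = {3, 4, 5, 6}  B2 = {3, 4, 6, 7}  B3 = {2, 3, 4, 5}  B4 = {4, 6, 7, 8}  B5 = {1, 4, 5, 6}  B6 = {2, 3, 4, 9}
Tree: B1–B2, B1–B3, B2–B4, B1–B5, B3–B6
Each bag holds 4 vertices, so the decomposition has width 3, which upper-bounds the treewidth. For the lower bound, the 4 vertices {4, 6, 7, 8} are pairwise adjacent, and any tree decomposition puts a clique entirely inside one bag — forcing width ≥ 3. Combining the bounds, tw(G) = 3.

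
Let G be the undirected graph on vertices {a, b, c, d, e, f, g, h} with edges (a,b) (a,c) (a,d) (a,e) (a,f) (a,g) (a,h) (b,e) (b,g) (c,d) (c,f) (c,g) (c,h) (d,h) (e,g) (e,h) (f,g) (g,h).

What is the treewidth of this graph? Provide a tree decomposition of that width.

Every bag has size at most 4, so the width is 4 − 1 = 3 and tw(G) ≤ 3. For the lower bound, the 4 vertices {a, c, d, h} are pairwise adjacent, and any tree decomposition puts a clique entirely inside one bag — forcing width ≥ 3. Therefore the treewidth is 3.

Treewidth 3.
One such decomposition:
Bags: B1 = {a, c, g, h}  B2 = {a, c, f, g}  B3 = {a, e, g, h}  B4 = {a, b, e, g}  B5 = {a, c, d, h}
Tree: B1–B2, B1–B3, B3–B4, B1–B5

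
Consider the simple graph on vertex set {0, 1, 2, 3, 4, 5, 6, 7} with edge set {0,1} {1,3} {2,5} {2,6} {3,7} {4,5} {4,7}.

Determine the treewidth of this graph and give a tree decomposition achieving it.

Treewidth 1.
One optimal decomposition is:
Bags: B1 = {0, 1}  B2 = {1, 3}  B3 = {3, 7}  B4 = {4, 7}  B5 = {4, 5}  B6 = {2, 5}  B7 = {2, 6}
Tree: B1–B2, B2–B3, B3–B4, B4–B5, B5–B6, B6–B7

Each bag holds 2 vertices, so the decomposition has width 1, which upper-bounds the treewidth. Since G has at least one edge (e.g. 0–1), it is not an edgeless graph, so tw(G) ≥ 1. Therefore the treewidth is 1.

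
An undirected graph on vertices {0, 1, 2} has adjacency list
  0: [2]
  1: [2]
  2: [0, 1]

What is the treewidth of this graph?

A width-1 tree decomposition is:
Bags: B1 = {0, 2}  B2 = {1, 2}
Tree: B1–B2
Every bag has size at most 2, so the width is 2 − 1 = 1 and tw(G) ≤ 1. Since G has at least one edge (e.g. 2–0), it is not an edgeless graph, so tw(G) ≥ 1. Therefore the treewidth is 1.

1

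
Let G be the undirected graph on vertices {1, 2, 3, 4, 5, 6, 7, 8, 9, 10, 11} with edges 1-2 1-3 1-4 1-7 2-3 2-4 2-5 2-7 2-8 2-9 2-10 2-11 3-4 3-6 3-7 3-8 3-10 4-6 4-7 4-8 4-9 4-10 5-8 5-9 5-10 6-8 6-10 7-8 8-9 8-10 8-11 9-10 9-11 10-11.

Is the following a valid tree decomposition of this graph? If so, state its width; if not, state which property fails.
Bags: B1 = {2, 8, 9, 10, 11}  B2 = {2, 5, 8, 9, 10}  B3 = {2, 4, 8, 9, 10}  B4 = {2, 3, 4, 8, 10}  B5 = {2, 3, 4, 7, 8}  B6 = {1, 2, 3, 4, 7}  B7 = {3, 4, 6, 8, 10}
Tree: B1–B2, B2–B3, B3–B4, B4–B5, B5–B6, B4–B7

Vertex coverage: the bags together contain {1, 2, 3, 4, 5, 6, 7, 8, 9, 10, 11}, the full vertex set. Edge coverage: each edge of G has both endpoints in at least one bag. Running intersection: for every vertex, the bags containing it form a connected subtree. All three properties hold, so this is a valid tree decomposition of width max|bag| − 1 = 4, and hence tw(G) ≤ 4.

Yes; width 4.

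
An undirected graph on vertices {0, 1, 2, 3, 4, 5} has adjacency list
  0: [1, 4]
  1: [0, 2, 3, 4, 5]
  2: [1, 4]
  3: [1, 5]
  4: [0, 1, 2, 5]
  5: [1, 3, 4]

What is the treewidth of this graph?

2

A width-2 tree decomposition is:
Bags: B1 = {0, 1, 4}  B2 = {1, 4, 5}  B3 = {1, 2, 4}  B4 = {1, 3, 5}
Tree: B1–B2, B2–B3, B2–B4
Each bag holds 3 vertices, so the decomposition has width 2, which upper-bounds the treewidth. On the other hand G contains the 3-clique {1, 3, 5}. A clique must lie in a single bag of any decomposition, so no decomposition can have width below 2. Combining the bounds, tw(G) = 2.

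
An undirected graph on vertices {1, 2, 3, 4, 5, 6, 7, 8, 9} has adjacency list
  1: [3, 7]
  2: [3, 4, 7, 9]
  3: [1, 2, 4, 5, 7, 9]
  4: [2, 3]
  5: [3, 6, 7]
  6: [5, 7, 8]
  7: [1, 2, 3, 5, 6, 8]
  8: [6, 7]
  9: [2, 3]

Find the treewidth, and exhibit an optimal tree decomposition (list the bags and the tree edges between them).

The largest bag has 3 vertices, giving width 2; this decomposition certifies tw(G) ≤ 2. Conversely, {6, 7, 8} is a clique of size 3, and the vertices of any clique must share a bag in every tree decomposition; so some bag has ≥ 3 vertices and tw(G) ≥ 2. Hence tw(G) = 2 exactly.

Treewidth 2.
Bags: B1 = {2, 3, 7}  B2 = {2, 3, 9}  B3 = {1, 3, 7}  B4 = {3, 5, 7}  B5 = {2, 3, 4}  B6 = {5, 6, 7}  B7 = {6, 7, 8}
Tree: B1–B2, B1–B3, B1–B4, B1–B5, B4–B6, B6–B7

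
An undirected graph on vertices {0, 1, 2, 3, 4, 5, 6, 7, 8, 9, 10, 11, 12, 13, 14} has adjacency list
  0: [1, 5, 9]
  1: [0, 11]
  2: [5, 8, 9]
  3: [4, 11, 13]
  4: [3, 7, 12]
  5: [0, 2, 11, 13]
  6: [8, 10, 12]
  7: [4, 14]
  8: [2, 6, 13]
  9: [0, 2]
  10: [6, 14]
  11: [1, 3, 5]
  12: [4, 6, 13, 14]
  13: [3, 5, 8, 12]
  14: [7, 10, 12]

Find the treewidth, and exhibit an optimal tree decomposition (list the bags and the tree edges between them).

The largest bag has 4 vertices, giving width 3; this decomposition certifies tw(G) ≤ 3. For the lower bound: the 4 vertex sets {7,10,14}, {6}, {12}, {3,4,8,13} are disjoint, each induces a connected subgraph, and every pair is joined by at least one edge of G. Contracting each set to a single vertex therefore yields K_{4} as a minor, and since treewidth is minor-monotone, tw(G) ≥ tw(K_{4}) = 3. Therefore the treewidth is 3.

Treewidth 3.
One optimal decomposition is:
Bags: B1 = {6, 7, 10, 14}  B2 = {6, 7, 12, 14}  B3 = {4, 6, 7, 12}  B4 = {4, 6, 8, 12}  B5 = {4, 8, 12, 13}  B6 = {3, 4, 8, 13}  B7 = {2, 3, 8, 13}  B8 = {2, 3, 5, 13}  B9 = {2, 3, 5, 11}  B10 = {2, 5, 9, 11}  B11 = {0, 5, 9, 11}  B12 = {0, 1, 9, 11}
Tree: B1–B2, B2–B3, B3–B4, B4–B5, B5–B6, B6–B7, B7–B8, B8–B9, B9–B10, B10–B11, B11–B12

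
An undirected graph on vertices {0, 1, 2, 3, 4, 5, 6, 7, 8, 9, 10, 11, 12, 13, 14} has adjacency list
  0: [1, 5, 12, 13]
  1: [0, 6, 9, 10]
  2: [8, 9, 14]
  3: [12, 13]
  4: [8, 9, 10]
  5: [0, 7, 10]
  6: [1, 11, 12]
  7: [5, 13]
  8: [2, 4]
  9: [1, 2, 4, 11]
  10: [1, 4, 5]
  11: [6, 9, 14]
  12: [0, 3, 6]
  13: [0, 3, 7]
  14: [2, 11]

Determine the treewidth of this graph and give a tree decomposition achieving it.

Every bag has size at most 4, so the width is 4 − 1 = 3 and tw(G) ≤ 3. For the lower bound: the 4 vertex sets {2,8,14}, {11}, {9}, {1,4,6,10} are disjoint, each induces a connected subgraph, and every pair is joined by at least one edge of G. Contracting each set to a single vertex therefore yields K_{4} as a minor, and since treewidth is minor-monotone, tw(G) ≥ tw(K_{4}) = 3. Therefore the treewidth is 3.

Treewidth 3.
One such decomposition:
Bags: B1 = {2, 8, 11, 14}  B2 = {2, 8, 9, 11}  B3 = {4, 8, 9, 11}  B4 = {4, 6, 9, 11}  B5 = {1, 4, 6, 9}  B6 = {1, 4, 6, 10}  B7 = {1, 6, 10, 12}  B8 = {0, 1, 10, 12}  B9 = {0, 5, 10, 12}  B10 = {0, 3, 5, 12}  B11 = {0, 3, 5, 13}  B12 = {3, 5, 7, 13}
Tree: B1–B2, B2–B3, B3–B4, B4–B5, B5–B6, B6–B7, B7–B8, B8–B9, B9–B10, B10–B11, B11–B12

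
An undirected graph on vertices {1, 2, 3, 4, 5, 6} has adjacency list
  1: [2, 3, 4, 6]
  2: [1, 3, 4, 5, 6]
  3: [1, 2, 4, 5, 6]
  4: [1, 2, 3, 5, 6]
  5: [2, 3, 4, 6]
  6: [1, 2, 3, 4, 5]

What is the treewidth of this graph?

4

A width-4 tree decomposition is:
Bags: B1 = {1, 2, 3, 4, 6}  B2 = {2, 3, 4, 5, 6}
Tree: B1–B2
The largest bag has 5 vertices, giving width 4; this decomposition certifies tw(G) ≤ 4. Conversely, {1, 2, 3, 4, 6} is a clique of size 5, and the vertices of any clique must share a bag in every tree decomposition; so some bag has ≥ 5 vertices and tw(G) ≥ 4. Hence tw(G) = 4 exactly.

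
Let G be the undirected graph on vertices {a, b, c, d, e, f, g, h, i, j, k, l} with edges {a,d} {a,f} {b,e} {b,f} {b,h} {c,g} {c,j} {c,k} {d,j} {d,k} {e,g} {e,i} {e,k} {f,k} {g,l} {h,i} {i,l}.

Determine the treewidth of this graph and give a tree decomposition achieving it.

The largest bag has 4 vertices, giving width 3; this decomposition certifies tw(G) ≤ 3. For the lower bound: the 4 vertex sets {h,i,l}, {b}, {e}, {c,f,g,k} are disjoint, each induces a connected subgraph, and every pair is joined by at least one edge of G. Contracting each set to a single vertex therefore yields K_{4} as a minor, and since treewidth is minor-monotone, tw(G) ≥ tw(K_{4}) = 3. Combining the bounds, tw(G) = 3.

Treewidth 3.
Bags: B1 = {b, h, i, l}  B2 = {b, e, i, l}  B3 = {b, e, g, l}  B4 = {b, e, f, g}  B5 = {e, f, g, k}  B6 = {c, f, g, k}  B7 = {a, c, f, k}  B8 = {a, c, d, k}  B9 = {a, c, d, j}
Tree: B1–B2, B2–B3, B3–B4, B4–B5, B5–B6, B6–B7, B7–B8, B8–B9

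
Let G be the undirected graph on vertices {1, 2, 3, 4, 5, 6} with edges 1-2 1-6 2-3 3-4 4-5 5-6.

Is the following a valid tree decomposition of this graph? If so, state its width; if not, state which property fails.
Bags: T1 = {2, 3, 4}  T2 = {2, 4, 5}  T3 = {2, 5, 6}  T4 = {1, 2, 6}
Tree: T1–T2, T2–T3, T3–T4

Vertex coverage: the bags together contain {1, 2, 3, 4, 5, 6}, the full vertex set. Edge coverage: each edge of G has both endpoints in at least one bag. Running intersection: for every vertex, the bags containing it form a connected subtree. All three properties hold, so this is a valid tree decomposition of width max|bag| − 1 = 2, and hence tw(G) ≤ 2.

Yes; width 2.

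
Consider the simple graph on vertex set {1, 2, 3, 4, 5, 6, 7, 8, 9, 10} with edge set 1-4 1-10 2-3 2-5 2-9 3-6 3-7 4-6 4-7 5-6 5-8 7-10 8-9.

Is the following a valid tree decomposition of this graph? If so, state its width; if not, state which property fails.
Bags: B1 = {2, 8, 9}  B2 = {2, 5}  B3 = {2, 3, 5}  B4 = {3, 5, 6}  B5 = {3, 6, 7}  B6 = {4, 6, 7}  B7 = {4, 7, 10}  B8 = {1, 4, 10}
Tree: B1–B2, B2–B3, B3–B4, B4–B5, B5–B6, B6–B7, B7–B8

No — edge (8,5) lies in no bag.

A tree decomposition must satisfy three properties: every vertex lies in some bag; for every edge, both endpoints lie together in some bag; and for every vertex, the bags containing it form a connected subtree. Here edge (8,5) lies in no bag, so the decomposition is invalid.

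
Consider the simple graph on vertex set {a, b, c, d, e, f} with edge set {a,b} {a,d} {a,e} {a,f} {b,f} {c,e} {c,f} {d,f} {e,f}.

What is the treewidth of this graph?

A width-2 tree decomposition is:
Bags: B1 = {a, e, f}  B2 = {a, b, f}  B3 = {a, d, f}  B4 = {c, e, f}
Tree: B1–B2, B2–B3, B1–B4
The largest bag has 3 vertices, giving width 2; this decomposition certifies tw(G) ≤ 2. For the lower bound, the 3 vertices {c, e, f} are pairwise adjacent, and any tree decomposition puts a clique entirely inside one bag — forcing width ≥ 2. Hence tw(G) = 2 exactly.

2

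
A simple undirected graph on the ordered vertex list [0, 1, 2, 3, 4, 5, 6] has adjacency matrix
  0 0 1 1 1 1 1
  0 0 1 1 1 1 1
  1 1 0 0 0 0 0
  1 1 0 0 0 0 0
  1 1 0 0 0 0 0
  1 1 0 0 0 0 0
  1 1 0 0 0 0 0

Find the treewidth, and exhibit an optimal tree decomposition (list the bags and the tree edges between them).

The largest bag has 3 vertices, giving width 2; this decomposition certifies tw(G) ≤ 2. For the lower bound, G contains the cycle 0–5–1–2–0, so G is not a forest; only forests have treewidth ≤ 1, hence tw(G) ≥ 2. Hence tw(G) = 2 exactly.

Treewidth 2.
One such decomposition:
Bags: B1 = {0, 1, 5}  B2 = {0, 1, 2}  B3 = {0, 1, 4}  B4 = {0, 1, 3}  B5 = {0, 1, 6}
Tree: B1–B2, B2–B3, B3–B4, B4–B5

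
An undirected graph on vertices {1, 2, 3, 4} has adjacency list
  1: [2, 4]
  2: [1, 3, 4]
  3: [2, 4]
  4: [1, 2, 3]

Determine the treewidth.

2

A width-2 tree decomposition is:
Bags: B1 = {2, 3, 4}  B2 = {1, 2, 4}
Tree: B1–B2
The largest bag has 3 vertices, giving width 2; this decomposition certifies tw(G) ≤ 2. For the lower bound, the 3 vertices {1, 2, 4} are pairwise adjacent, and any tree decomposition puts a clique entirely inside one bag — forcing width ≥ 2. Therefore the treewidth is 2.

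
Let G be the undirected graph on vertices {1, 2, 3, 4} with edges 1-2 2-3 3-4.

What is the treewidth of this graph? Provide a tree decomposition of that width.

Each bag holds 2 vertices, so the decomposition has width 1, which upper-bounds the treewidth. Any graph with an edge has treewidth ≥ 1, and G has the edge 3–2. Therefore the treewidth is 1.

Treewidth 1.
Bags: B1 = {2, 3}  B2 = {3, 4}  B3 = {1, 2}
Tree: B1–B2, B1–B3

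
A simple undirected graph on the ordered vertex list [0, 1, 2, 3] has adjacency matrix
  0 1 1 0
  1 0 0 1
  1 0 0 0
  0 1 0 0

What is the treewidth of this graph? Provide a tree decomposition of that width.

Treewidth 1.
One such decomposition:
Bags: B1 = {0, 1}  B2 = {0, 2}  B3 = {1, 3}
Tree: B1–B2, B1–B3

Each bag holds 2 vertices, so the decomposition has width 1, which upper-bounds the treewidth. Since G has at least one edge (e.g. 1–0), it is not an edgeless graph, so tw(G) ≥ 1. The upper and lower bounds meet at 1, so that is the treewidth.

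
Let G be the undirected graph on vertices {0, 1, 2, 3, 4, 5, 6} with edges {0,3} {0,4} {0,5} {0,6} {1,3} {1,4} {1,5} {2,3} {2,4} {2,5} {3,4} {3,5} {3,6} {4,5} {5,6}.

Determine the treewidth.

A width-3 tree decomposition is:
Bags: B1 = {0, 3, 4, 5}  B2 = {0, 3, 5, 6}  B3 = {2, 3, 4, 5}  B4 = {1, 3, 4, 5}
Tree: B1–B2, B1–B3, B1–B4
Each bag holds 4 vertices, so the decomposition has width 3, which upper-bounds the treewidth. For the lower bound, the 4 vertices {0, 3, 4, 5} are pairwise adjacent, and any tree decomposition puts a clique entirely inside one bag — forcing width ≥ 3. Hence tw(G) = 3 exactly.

3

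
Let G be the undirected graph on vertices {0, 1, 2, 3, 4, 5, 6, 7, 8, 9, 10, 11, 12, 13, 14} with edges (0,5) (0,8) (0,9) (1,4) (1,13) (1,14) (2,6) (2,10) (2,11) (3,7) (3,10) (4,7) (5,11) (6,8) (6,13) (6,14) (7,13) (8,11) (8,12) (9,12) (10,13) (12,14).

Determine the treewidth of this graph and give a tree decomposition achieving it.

Treewidth 3.
One such decomposition:
Bags: B1 = {3, 4, 7, 10}  B2 = {4, 7, 10, 13}  B3 = {1, 4, 10, 13}  B4 = {1, 2, 10, 13}  B5 = {1, 2, 6, 13}  B6 = {1, 2, 6, 14}  B7 = {2, 6, 11, 14}  B8 = {6, 8, 11, 14}  B9 = {8, 11, 12, 14}  B10 = {5, 8, 11, 12}  B11 = {0, 5, 8, 12}  B12 = {0, 5, 9, 12}
Tree: B1–B2, B2–B3, B3–B4, B4–B5, B5–B6, B6–B7, B7–B8, B8–B9, B9–B10, B10–B11, B11–B12

Each bag holds 4 vertices, so the decomposition has width 3, which upper-bounds the treewidth. For the lower bound: the 4 vertex sets {3,4,7}, {10}, {13}, {1,2,6,14} are disjoint, each induces a connected subgraph, and every pair is joined by at least one edge of G. Contracting each set to a single vertex therefore yields K_{4} as a minor, and since treewidth is minor-monotone, tw(G) ≥ tw(K_{4}) = 3. Hence tw(G) = 3 exactly.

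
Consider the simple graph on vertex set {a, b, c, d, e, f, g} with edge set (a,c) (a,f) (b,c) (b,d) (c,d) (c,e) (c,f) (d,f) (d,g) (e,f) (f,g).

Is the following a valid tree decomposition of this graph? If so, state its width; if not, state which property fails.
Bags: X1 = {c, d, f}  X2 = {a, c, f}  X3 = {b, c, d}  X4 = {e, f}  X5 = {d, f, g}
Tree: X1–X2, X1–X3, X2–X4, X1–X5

A tree decomposition must satisfy three properties: every vertex lies in some bag; for every edge, both endpoints lie together in some bag; and for every vertex, the bags containing it form a connected subtree. Here edge (c,e) lies in no bag, so the decomposition is invalid.

No — edge (c,e) lies in no bag.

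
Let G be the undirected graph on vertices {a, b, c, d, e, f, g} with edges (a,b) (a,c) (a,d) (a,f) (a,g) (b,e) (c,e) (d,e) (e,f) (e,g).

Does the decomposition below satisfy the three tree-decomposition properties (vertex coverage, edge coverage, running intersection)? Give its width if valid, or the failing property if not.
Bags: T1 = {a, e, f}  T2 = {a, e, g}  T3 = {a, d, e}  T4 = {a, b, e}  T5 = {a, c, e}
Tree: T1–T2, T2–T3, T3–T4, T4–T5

Every vertex of G appears in some bag (union = {a, b, c, d, e, f, g}); every edge is covered by a bag; and for each vertex v the set of bags containing v is connected in the bag tree. The decomposition is therefore valid. The largest bag has 3 vertices, so the width is 2.

Yes; width 2.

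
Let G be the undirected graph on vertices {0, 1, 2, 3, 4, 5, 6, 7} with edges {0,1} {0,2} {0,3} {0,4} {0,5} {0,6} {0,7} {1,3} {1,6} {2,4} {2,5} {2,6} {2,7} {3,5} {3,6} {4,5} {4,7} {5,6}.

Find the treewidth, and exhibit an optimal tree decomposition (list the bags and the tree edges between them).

Treewidth 3.
One such decomposition:
Bags: B1 = {0, 2, 5, 6}  B2 = {0, 3, 5, 6}  B3 = {0, 1, 3, 6}  B4 = {0, 2, 4, 5}  B5 = {0, 2, 4, 7}
Tree: B1–B2, B2–B3, B1–B4, B4–B5

Every bag has size at most 4, so the width is 4 − 1 = 3 and tw(G) ≤ 3. On the other hand G contains the 4-clique {0, 1, 3, 6}. A clique must lie in a single bag of any decomposition, so no decomposition can have width below 3. Combining the bounds, tw(G) = 3.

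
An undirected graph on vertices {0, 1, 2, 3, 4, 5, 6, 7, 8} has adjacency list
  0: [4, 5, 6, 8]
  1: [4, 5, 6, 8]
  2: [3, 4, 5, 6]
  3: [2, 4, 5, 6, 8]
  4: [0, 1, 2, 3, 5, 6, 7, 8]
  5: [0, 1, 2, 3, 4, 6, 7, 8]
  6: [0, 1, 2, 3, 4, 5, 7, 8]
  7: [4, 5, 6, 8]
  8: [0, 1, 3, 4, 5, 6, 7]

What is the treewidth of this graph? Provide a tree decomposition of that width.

Treewidth 4.
Bags: B1 = {0, 4, 5, 6, 8}  B2 = {1, 4, 5, 6, 8}  B3 = {3, 4, 5, 6, 8}  B4 = {4, 5, 6, 7, 8}  B5 = {2, 3, 4, 5, 6}
Tree: B1–B2, B2–B3, B2–B4, B3–B5

Every bag has size at most 5, so the width is 5 − 1 = 4 and tw(G) ≤ 4. For the lower bound, the 5 vertices {0, 4, 5, 6, 8} are pairwise adjacent, and any tree decomposition puts a clique entirely inside one bag — forcing width ≥ 4. Hence tw(G) = 4 exactly.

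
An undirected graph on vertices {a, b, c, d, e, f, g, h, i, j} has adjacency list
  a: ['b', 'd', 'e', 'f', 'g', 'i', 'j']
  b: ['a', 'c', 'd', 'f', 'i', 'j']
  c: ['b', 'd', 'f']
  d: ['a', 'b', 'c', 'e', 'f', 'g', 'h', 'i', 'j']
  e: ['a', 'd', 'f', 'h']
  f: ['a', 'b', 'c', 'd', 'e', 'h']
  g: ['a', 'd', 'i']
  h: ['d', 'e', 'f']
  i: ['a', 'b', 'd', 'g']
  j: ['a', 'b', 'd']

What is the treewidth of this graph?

A width-3 tree decomposition is:
Bags: B1 = {d, e, f, h}  B2 = {a, d, e, f}  B3 = {a, b, d, f}  B4 = {b, c, d, f}  B5 = {a, b, d, i}  B6 = {a, b, d, j}  B7 = {a, d, g, i}
Tree: B1–B2, B2–B3, B3–B4, B3–B5, B3–B6, B5–B7
Each bag holds 4 vertices, so the decomposition has width 3, which upper-bounds the treewidth. On the other hand G contains the 4-clique {d, e, f, h}. A clique must lie in a single bag of any decomposition, so no decomposition can have width below 3. Combining the bounds, tw(G) = 3.

3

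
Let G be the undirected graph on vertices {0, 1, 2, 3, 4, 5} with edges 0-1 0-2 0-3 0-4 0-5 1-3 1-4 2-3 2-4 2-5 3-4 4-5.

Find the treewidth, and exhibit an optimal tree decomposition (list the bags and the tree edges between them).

Treewidth 3.
One optimal decomposition is:
Bags: B1 = {0, 2, 3, 4}  B2 = {0, 1, 3, 4}  B3 = {0, 2, 4, 5}
Tree: B1–B2, B1–B3

Every bag has size at most 4, so the width is 4 − 1 = 3 and tw(G) ≤ 3. Conversely, {0, 1, 3, 4} is a clique of size 4, and the vertices of any clique must share a bag in every tree decomposition; so some bag has ≥ 4 vertices and tw(G) ≥ 3. The upper and lower bounds meet at 3, so that is the treewidth.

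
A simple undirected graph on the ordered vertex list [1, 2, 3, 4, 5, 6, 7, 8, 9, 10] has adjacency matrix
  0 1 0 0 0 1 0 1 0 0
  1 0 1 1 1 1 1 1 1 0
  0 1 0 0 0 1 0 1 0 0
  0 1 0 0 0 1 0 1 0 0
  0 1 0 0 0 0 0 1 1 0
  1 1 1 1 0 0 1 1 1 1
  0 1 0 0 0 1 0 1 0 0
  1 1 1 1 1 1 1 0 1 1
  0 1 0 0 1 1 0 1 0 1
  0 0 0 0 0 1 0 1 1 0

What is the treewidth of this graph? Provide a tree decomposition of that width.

The largest bag has 4 vertices, giving width 3; this decomposition certifies tw(G) ≤ 3. For the lower bound, the 4 vertices {2, 5, 8, 9} are pairwise adjacent, and any tree decomposition puts a clique entirely inside one bag — forcing width ≥ 3. Hence tw(G) = 3 exactly.

Treewidth 3.
Bags: B1 = {1, 2, 6, 8}  B2 = {2, 6, 8, 9}  B3 = {6, 8, 9, 10}  B4 = {2, 5, 8, 9}  B5 = {2, 3, 6, 8}  B6 = {2, 6, 7, 8}  B7 = {2, 4, 6, 8}
Tree: B1–B2, B2–B3, B2–B4, B1–B5, B2–B6, B1–B7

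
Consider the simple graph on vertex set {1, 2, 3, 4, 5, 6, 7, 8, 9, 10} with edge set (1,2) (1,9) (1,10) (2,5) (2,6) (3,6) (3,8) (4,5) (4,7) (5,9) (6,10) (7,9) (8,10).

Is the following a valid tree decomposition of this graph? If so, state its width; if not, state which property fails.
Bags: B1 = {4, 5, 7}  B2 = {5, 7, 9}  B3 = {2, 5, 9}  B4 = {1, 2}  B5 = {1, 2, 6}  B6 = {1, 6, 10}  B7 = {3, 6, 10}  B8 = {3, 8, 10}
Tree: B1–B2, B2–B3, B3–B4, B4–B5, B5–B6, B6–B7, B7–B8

No — edge (9,1) lies in no bag.

A tree decomposition must satisfy three properties: every vertex lies in some bag; for every edge, both endpoints lie together in some bag; and for every vertex, the bags containing it form a connected subtree. Here edge (9,1) lies in no bag, so the decomposition is invalid.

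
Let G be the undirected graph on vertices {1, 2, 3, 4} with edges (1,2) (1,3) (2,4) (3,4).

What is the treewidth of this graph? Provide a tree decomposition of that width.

Every bag has size at most 3, so the width is 3 − 1 = 2 and tw(G) ≤ 2. The edges 4–2–1–3–4 form a cycle, so G is not a tree and its treewidth is at least 2. Hence tw(G) = 2 exactly.

Treewidth 2.
One optimal decomposition is:
Bags: B1 = {1, 2, 4}  B2 = {1, 3, 4}
Tree: B1–B2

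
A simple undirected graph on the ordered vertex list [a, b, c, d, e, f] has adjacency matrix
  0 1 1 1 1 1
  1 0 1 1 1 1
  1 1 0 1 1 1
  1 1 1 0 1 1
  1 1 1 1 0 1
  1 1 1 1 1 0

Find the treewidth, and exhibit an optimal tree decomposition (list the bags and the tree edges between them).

With just one bag of size 6, the width is 6 − 1 = 5, so tw(G) ≤ 5. On the other hand G contains the 6-clique {a, b, c, d, e, f}. A clique must lie in a single bag of any decomposition, so no decomposition can have width below 5. Therefore the treewidth is 5.

Treewidth 5.
Bags: B1 = {a, b, c, d, e, f}
Tree: (single bag)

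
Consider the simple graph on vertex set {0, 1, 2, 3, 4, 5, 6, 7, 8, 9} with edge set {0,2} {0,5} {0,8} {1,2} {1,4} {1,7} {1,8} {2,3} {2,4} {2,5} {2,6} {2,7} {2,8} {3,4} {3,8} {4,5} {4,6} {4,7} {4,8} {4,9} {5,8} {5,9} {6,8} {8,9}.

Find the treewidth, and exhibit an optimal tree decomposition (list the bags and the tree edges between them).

Treewidth 3.
One optimal decomposition is:
Bags: B1 = {1, 2, 4, 8}  B2 = {2, 4, 5, 8}  B3 = {2, 3, 4, 8}  B4 = {0, 2, 5, 8}  B5 = {2, 4, 6, 8}  B6 = {4, 5, 8, 9}  B7 = {1, 2, 4, 7}
Tree: B1–B2, B1–B3, B2–B4, B3–B5, B2–B6, B1–B7

The largest bag has 4 vertices, giving width 3; this decomposition certifies tw(G) ≤ 3. Conversely, {4, 5, 8, 9} is a clique of size 4, and the vertices of any clique must share a bag in every tree decomposition; so some bag has ≥ 4 vertices and tw(G) ≥ 3. Hence tw(G) = 3 exactly.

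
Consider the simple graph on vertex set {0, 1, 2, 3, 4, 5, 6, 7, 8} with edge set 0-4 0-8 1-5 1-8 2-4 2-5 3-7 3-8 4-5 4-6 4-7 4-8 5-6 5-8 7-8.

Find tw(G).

2

A width-2 tree decomposition is:
Bags: B1 = {4, 5, 8}  B2 = {1, 5, 8}  B3 = {4, 5, 6}  B4 = {0, 4, 8}  B5 = {2, 4, 5}  B6 = {4, 7, 8}  B7 = {3, 7, 8}
Tree: B1–B2, B1–B3, B1–B4, B1–B5, B4–B6, B6–B7
Every bag has size at most 3, so the width is 3 − 1 = 2 and tw(G) ≤ 2. On the other hand G contains the 3-clique {1, 5, 8}. A clique must lie in a single bag of any decomposition, so no decomposition can have width below 2. Therefore the treewidth is 2.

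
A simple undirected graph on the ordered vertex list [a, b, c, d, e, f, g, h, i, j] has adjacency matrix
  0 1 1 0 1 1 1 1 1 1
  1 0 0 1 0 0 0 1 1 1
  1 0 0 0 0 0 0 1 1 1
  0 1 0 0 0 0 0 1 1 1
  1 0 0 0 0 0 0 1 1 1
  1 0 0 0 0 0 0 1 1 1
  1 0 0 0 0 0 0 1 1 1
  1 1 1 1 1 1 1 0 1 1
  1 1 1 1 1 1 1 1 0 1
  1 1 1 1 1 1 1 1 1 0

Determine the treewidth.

4

A width-4 tree decomposition is:
Bags: B1 = {a, e, h, i, j}  B2 = {a, c, h, i, j}  B3 = {a, g, h, i, j}  B4 = {a, b, h, i, j}  B5 = {b, d, h, i, j}  B6 = {a, f, h, i, j}
Tree: B1–B2, B2–B3, B3–B4, B4–B5, B3–B6
The largest bag has 5 vertices, giving width 4; this decomposition certifies tw(G) ≤ 4. Conversely, {b, d, h, i, j} is a clique of size 5, and the vertices of any clique must share a bag in every tree decomposition; so some bag has ≥ 5 vertices and tw(G) ≥ 4. Combining the bounds, tw(G) = 4.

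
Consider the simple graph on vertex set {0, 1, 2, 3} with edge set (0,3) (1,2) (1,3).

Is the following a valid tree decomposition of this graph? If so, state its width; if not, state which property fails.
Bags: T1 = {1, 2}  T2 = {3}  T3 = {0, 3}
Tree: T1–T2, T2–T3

No — edge (1,3) lies in no bag.

A tree decomposition must satisfy three properties: every vertex lies in some bag; for every edge, both endpoints lie together in some bag; and for every vertex, the bags containing it form a connected subtree. Here edge (1,3) lies in no bag, so the decomposition is invalid.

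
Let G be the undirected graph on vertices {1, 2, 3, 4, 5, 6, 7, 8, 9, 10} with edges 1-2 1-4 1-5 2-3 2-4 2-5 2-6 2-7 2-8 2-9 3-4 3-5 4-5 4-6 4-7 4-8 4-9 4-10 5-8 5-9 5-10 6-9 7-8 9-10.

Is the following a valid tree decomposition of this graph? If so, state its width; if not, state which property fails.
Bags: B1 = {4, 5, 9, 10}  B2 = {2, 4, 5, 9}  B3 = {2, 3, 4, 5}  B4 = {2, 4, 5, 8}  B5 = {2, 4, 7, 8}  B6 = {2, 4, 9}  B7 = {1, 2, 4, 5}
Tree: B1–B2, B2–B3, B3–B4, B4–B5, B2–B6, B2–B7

A tree decomposition must satisfy three properties: every vertex lies in some bag; for every edge, both endpoints lie together in some bag; and for every vertex, the bags containing it form a connected subtree. Here vertex 6 appears in no bag, so the decomposition is invalid.

No — vertex 6 appears in no bag.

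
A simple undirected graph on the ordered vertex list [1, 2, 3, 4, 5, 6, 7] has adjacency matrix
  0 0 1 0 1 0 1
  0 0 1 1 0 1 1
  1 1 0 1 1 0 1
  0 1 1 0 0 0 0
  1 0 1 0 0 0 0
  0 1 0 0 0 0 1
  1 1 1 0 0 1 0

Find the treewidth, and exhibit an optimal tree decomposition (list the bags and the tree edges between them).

Treewidth 2.
One optimal decomposition is:
Bags: B1 = {2, 6, 7}  B2 = {2, 3, 7}  B3 = {1, 3, 7}  B4 = {2, 3, 4}  B5 = {1, 3, 5}
Tree: B1–B2, B2–B3, B2–B4, B3–B5

Every bag has size at most 3, so the width is 3 − 1 = 2 and tw(G) ≤ 2. Conversely, {1, 3, 5} is a clique of size 3, and the vertices of any clique must share a bag in every tree decomposition; so some bag has ≥ 3 vertices and tw(G) ≥ 2. Combining the bounds, tw(G) = 2.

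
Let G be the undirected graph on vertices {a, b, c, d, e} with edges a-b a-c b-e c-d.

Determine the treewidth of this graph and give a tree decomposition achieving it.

Every bag has size at most 2, so the width is 2 − 1 = 1 and tw(G) ≤ 1. G has an edge, so its treewidth is at least 1. Combining the bounds, tw(G) = 1.

Treewidth 1.
Bags: B1 = {b, e}  B2 = {a, b}  B3 = {a, c}  B4 = {c, d}
Tree: B1–B2, B2–B3, B3–B4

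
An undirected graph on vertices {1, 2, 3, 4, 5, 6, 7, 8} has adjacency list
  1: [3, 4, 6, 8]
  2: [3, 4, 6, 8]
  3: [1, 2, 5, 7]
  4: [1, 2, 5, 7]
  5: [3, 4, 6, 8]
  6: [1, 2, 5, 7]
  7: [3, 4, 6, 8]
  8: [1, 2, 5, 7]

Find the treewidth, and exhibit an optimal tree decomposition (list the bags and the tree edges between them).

The largest bag has 5 vertices, giving width 4; this decomposition certifies tw(G) ≤ 4. For the lower bound: the 5 vertex sets {1,6}, {4,5}, {3,7}, {8}, {2} are disjoint, each induces a connected subgraph, and every pair is joined by at least one edge of G. Contracting each set to a single vertex therefore yields K_{5} as a minor, and since treewidth is minor-monotone, tw(G) ≥ tw(K_{5}) = 4. Combining the bounds, tw(G) = 4.

Treewidth 4.
Bags: B1 = {1, 3, 4, 6, 8}  B2 = {3, 4, 5, 6, 8}  B3 = {3, 4, 6, 7, 8}  B4 = {2, 3, 4, 6, 8}
Tree: B1–B2, B2–B3, B3–B4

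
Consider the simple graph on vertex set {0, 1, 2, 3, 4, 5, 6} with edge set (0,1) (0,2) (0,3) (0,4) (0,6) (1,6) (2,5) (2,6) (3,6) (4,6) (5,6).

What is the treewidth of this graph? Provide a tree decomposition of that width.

Treewidth 2.
One such decomposition:
Bags: B1 = {0, 2, 6}  B2 = {0, 4, 6}  B3 = {0, 3, 6}  B4 = {2, 5, 6}  B5 = {0, 1, 6}
Tree: B1–B2, B2–B3, B1–B4, B2–B5

Every bag has size at most 3, so the width is 3 − 1 = 2 and tw(G) ≤ 2. For the lower bound, the 3 vertices {0, 1, 6} are pairwise adjacent, and any tree decomposition puts a clique entirely inside one bag — forcing width ≥ 2. Therefore the treewidth is 2.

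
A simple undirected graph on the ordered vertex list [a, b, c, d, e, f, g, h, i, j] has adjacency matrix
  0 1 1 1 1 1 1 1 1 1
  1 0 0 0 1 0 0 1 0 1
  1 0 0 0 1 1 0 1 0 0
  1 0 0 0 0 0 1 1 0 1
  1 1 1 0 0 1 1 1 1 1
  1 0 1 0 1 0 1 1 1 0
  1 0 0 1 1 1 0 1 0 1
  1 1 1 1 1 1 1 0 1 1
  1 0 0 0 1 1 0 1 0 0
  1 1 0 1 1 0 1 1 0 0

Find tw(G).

A width-4 tree decomposition is:
Bags: B1 = {a, d, g, h, j}  B2 = {a, e, g, h, j}  B3 = {a, e, f, g, h}  B4 = {a, c, e, f, h}  B5 = {a, b, e, h, j}  B6 = {a, e, f, h, i}
Tree: B1–B2, B2–B3, B3–B4, B2–B5, B4–B6
Each bag holds 5 vertices, so the decomposition has width 4, which upper-bounds the treewidth. For the lower bound, the 5 vertices {a, d, g, h, j} are pairwise adjacent, and any tree decomposition puts a clique entirely inside one bag — forcing width ≥ 4. Therefore the treewidth is 4.

4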